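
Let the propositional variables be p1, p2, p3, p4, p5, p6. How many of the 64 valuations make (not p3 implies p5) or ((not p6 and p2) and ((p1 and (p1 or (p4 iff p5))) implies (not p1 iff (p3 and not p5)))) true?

Initial set: {T ((not p3 implies p5) or ((not p6 and p2) and ((p1 and (p1 or (p4 iff p5))) implies (not p1 iff (p3 and not p5)))))}.
T ((not p3 implies p5) or ((not p6 and p2) and ((p1 and (p1 or (p4 iff p5))) implies (not p1 iff (p3 and not p5))))): β-rule — branch into T (not p3 implies p5)  //  T ((not p6 and p2) and ((p1 and (p1 or (p4 iff p5))) implies (not p1 iff (p3 and not p5)))).
  branch 1 (add T (not p3 implies p5)):
    T (not p3 implies p5): β-rule — branch into F not p3  //  T p5.
      branch 1.1 (add F not p3):
        ○ open, literals {p3=1}.
      branch 1.2 (add T p5):
        ○ open, literals {p5=1}.
  branch 2 (add T ((not p6 and p2) and ((p1 and (p1 or (p4 iff p5))) implies (not p1 iff (p3 and not p5))))):
    T ((not p6 and p2) and ((p1 and (p1 or (p4 iff p5))) implies (not p1 iff (p3 and not p5)))): α-rule — add T (not p6 and p2), T ((p1 and (p1 or (p4 iff p5))) implies (not p1 iff (p3 and not p5))).
    T (not p6 and p2): α-rule — add T not p6, T p2.
    T ((p1 and (p1 or (p4 iff p5))) implies (not p1 iff (p3 and not p5))): β-rule — branch into F (p1 and (p1 or (p4 iff p5)))  //  T (not p1 iff (p3 and not p5)).
      branch 2.1 (add F (p1 and (p1 or (p4 iff p5)))):
        F (p1 and (p1 or (p4 iff p5))): β-rule — branch into F p1  //  F (p1 or (p4 iff p5)).
          branch 2.1.1 (add F p1):
            ○ open, literals {p1=0, p2=1, p6=0}.
          branch 2.1.2 (add F (p1 or (p4 iff p5))):
            F (p1 or (p4 iff p5)): α-rule — add F p1, F (p4 iff p5).
            F (p4 iff p5): β-rule — branch into T p4, F p5  //  F p4, T p5.
              branch 2.1.2.1 (add T p4, F p5):
                ○ open, literals {p1=0, p2=1, p4=1, p5=0, p6=0}.
              branch 2.1.2.2 (add F p4, T p5):
                ○ open, literals {p1=0, p2=1, p4=0, p5=1, p6=0}.
      branch 2.2 (add T (not p1 iff (p3 and not p5))):
        T (not p1 iff (p3 and not p5)): β-rule — branch into T not p1, T (p3 and not p5)  //  F not p1, F (p3 and not p5).
          branch 2.2.1 (add T not p1, T (p3 and not p5)):
            T (p3 and not p5): α-rule — add T p3, T not p5.
            ○ open, literals {p1=0, p2=1, p3=1, p5=0, p6=0}.
          branch 2.2.2 (add F not p1, F (p3 and not p5)):
            F (p3 and not p5): β-rule — branch into F p3  //  F not p5.
              branch 2.2.2.1 (add F p3):
                ○ open, literals {p1=1, p2=1, p3=0, p6=0}.
              branch 2.2.2.2 (add F not p5):
                ○ open, literals {p1=1, p2=1, p5=1, p6=0}.
0 branches closed, 8 open.
Each open branch fixes some atoms; the unmentioned ones are free. Counting distinct full assignments: branch {p3=1} (p1, p2, p4, p5, p6) contributes 32 new; branch {p5=1} (p1, p2, p3, p4, p6) contributes 16 new; branch {p1=0, p2=1, p6=0} (p3, p4, p5) contributes 2 new; branch {p1=0, p2=1, p4=1, p5=0, p6=0} (p3) contributes 0 new; branch {p1=0, p2=1, p4=0, p5=1, p6=0} (p3) contributes 0 new; branch {p1=0, p2=1, p3=1, p5=0, p6=0} (p4) contributes 0 new; branch {p1=1, p2=1, p3=0, p6=0} (p4, p5) contributes 2 new; branch {p1=1, p2=1, p5=1, p6=0} (p3, p4) contributes 0 new. Total: 52.

52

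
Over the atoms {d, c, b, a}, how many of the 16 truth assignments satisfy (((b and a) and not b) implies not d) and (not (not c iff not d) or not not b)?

12

Initial set: {((((b and a) and not b) implies not d) and (not (not c iff not d) or not not b))}.
((((b and a) and not b) implies not d) and (not (not c iff not d) or not not b)): α-rule — add (((b and a) and not b) implies not d), (not (not c iff not d) or not not b).
(((b and a) and not b) implies not d): β-rule — branch into not ((b and a) and not b)  //  not d.
  branch 1 (add not ((b and a) and not b)):
    (not (not c iff not d) or not not b): β-rule — branch into not (not c iff not d)  //  not not b.
      branch 1.1 (add not (not c iff not d)):
        not ((b and a) and not b): β-rule — branch into not (b and a)  //  not not b.
          branch 1.1.1 (add not (b and a)):
            not (not c iff not d): β-rule — branch into not c, not not d  //  not not c, not d.
              branch 1.1.1.1 (add not c, not not d):
                not (b and a): β-rule — branch into not b  //  not a.
                  branch 1.1.1.1.1 (add not b):
                    ○ open, literals {b=0, c=0, d=1}.
                  branch 1.1.1.1.2 (add not a):
                    ○ open, literals {a=0, c=0, d=1}.
              branch 1.1.1.2 (add not not c, not d):
                not (b and a): β-rule — branch into not b  //  not a.
                  branch 1.1.1.2.1 (add not b):
                    ○ open, literals {b=0, c=1, d=0}.
                  branch 1.1.1.2.2 (add not a):
                    ○ open, literals {a=0, c=1, d=0}.
          branch 1.1.2 (add not not b):
            not (not c iff not d): β-rule — branch into not c, not not d  //  not not c, not d.
              branch 1.1.2.1 (add not c, not not d):
                ○ open, literals {b=1, c=0, d=1}.
              branch 1.1.2.2 (add not not c, not d):
                ○ open, literals {b=1, c=1, d=0}.
      branch 1.2 (add not not b):
        not not b: drop double negation, giving b.
        not ((b and a) and not b): β-rule — branch into not (b and a)  //  not not b.
          branch 1.2.1 (add not (b and a)):
            not (b and a): β-rule — branch into not b  //  not a.
              branch 1.2.1.1 (add not b):
                × closes — contains both b and not b.
              branch 1.2.1.2 (add not a):
                ○ open, literals {a=0, b=1}.
          branch 1.2.2 (add not not b):
            ○ open, literals {b=1}.
  branch 2 (add not d):
    (not (not c iff not d) or not not b): β-rule — branch into not (not c iff not d)  //  not not b.
      branch 2.1 (add not (not c iff not d)):
        not (not c iff not d): β-rule — branch into not c, not not d  //  not not c, not d.
          branch 2.1.1 (add not c, not not d):
            × closes — contains both d and not d.
          branch 2.1.2 (add not not c, not d):
            ○ open, literals {c=1, d=0}.
      branch 2.2 (add not not b):
        not not b: drop double negation, giving b.
        ○ open, literals {b=1, d=0}.
2 branches closed, 10 open.
Each open branch fixes some atoms; the unmentioned ones are free. Counting distinct full assignments: branch {b=0, c=0, d=1} (a) contributes 2 new; branch {a=0, c=0, d=1} (b) contributes 1 new; branch {b=0, c=1, d=0} (a) contributes 2 new; branch {a=0, c=1, d=0} (b) contributes 1 new; branch {b=1, c=0, d=1} (a) contributes 1 new; branch {b=1, c=1, d=0} (a) contributes 1 new; branch {a=0, b=1} (d, c) contributes 2 new; branch {b=1} (d, c, a) contributes 2 new; branch {c=1, d=0} (b, a) contributes 0 new; branch {b=1, d=0} (c, a) contributes 0 new. Total: 12.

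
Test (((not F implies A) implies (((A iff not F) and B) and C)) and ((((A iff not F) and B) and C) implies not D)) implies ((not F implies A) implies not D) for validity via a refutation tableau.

Valid

Assume the negation and expand:
Initial set: {not ((((not F implies A) implies (((A iff not F) and B) and C)) and ((((A iff not F) and B) and C) implies not D)) implies ((not F implies A) implies not D))}.
not ((((not F implies A) implies (((A iff not F) and B) and C)) and ((((A iff not F) and B) and C) implies not D)) implies ((not F implies A) implies not D)): α-rule — add (((not F implies A) implies (((A iff not F) and B) and C)) and ((((A iff not F) and B) and C) implies not D)), not ((not F implies A) implies not D).
(((not F implies A) implies (((A iff not F) and B) and C)) and ((((A iff not F) and B) and C) implies not D)): α-rule — add ((not F implies A) implies (((A iff not F) and B) and C)), ((((A iff not F) and B) and C) implies not D).
not ((not F implies A) implies not D): α-rule — add (not F implies A), not not D.
((not F implies A) implies (((A iff not F) and B) and C)): β-rule — branch into not (not F implies A)  //  (((A iff not F) and B) and C).
  branch 1 (add not (not F implies A)):
    not (not F implies A): α-rule — add not F, not A.
    ((((A iff not F) and B) and C) implies not D): β-rule — branch into not (((A iff not F) and B) and C)  //  not D.
      branch 1.1 (add not (((A iff not F) and B) and C)):
        (not F implies A): β-rule — branch into not not F  //  A.
          branch 1.1.1 (add not not F):
            × closes — contains both F and not F.
          branch 1.1.2 (add A):
            × closes — contains both A and not A.
      branch 1.2 (add not D):
        × closes — contains both D and not D.
  branch 2 (add (((A iff not F) and B) and C)):
    (((A iff not F) and B) and C): α-rule — add ((A iff not F) and B), C.
    ((A iff not F) and B): α-rule — add (A iff not F), B.
    ((((A iff not F) and B) and C) implies not D): β-rule — branch into not (((A iff not F) and B) and C)  //  not D.
      branch 2.1 (add not (((A iff not F) and B) and C)):
        (not F implies A): β-rule — branch into not not F  //  A.
          branch 2.1.1 (add not not F):
            (A iff not F): β-rule — branch into A, not F  //  not A, not not F.
              branch 2.1.1.1 (add A, not F):
                × closes — contains both F and not F.
              branch 2.1.1.2 (add not A, not not F):
                not (((A iff not F) and B) and C): β-rule — branch into not ((A iff not F) and B)  //  not C.
                  branch 2.1.1.2.1 (add not ((A iff not F) and B)):
                    not ((A iff not F) and B): β-rule — branch into not (A iff not F)  //  not B.
                      branch 2.1.1.2.1.1 (add not (A iff not F)):
                        not (A iff not F): β-rule — branch into A, not not F  //  not A, not F.
                          branch 2.1.1.2.1.1.1 (add A, not not F):
                            × closes — contains both A and not A.
                          branch 2.1.1.2.1.1.2 (add not A, not F):
                            × closes — contains both F and not F.
                      branch 2.1.1.2.1.2 (add not B):
                        × closes — contains both B and not B.
                  branch 2.1.1.2.2 (add not C):
                    × closes — contains both C and not C.
          branch 2.1.2 (add A):
            (A iff not F): β-rule — branch into A, not F  //  not A, not not F.
              branch 2.1.2.1 (add A, not F):
                not (((A iff not F) and B) and C): β-rule — branch into not ((A iff not F) and B)  //  not C.
                  branch 2.1.2.1.1 (add not ((A iff not F) and B)):
                    not ((A iff not F) and B): β-rule — branch into not (A iff not F)  //  not B.
                      branch 2.1.2.1.1.1 (add not (A iff not F)):
                        not (A iff not F): β-rule — branch into A, not not F  //  not A, not F.
                          branch 2.1.2.1.1.1.1 (add A, not not F):
                            × closes — contains both F and not F.
                          branch 2.1.2.1.1.1.2 (add not A, not F):
                            × closes — contains both A and not A.
                      branch 2.1.2.1.1.2 (add not B):
                        × closes — contains both B and not B.
                  branch 2.1.2.1.2 (add not C):
                    × closes — contains both C and not C.
              branch 2.1.2.2 (add not A, not not F):
                × closes — contains both A and not A.
      branch 2.2 (add not D):
        × closes — contains both D and not D.
All 14 branches close.
Every branch closed, so the negation is unsatisfiable and the formula is valid.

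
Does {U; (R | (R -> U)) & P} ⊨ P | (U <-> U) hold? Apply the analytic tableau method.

Yes

Initial set: {U; ((R | (R -> U)) & P); ~(P | (U <-> U))}.
((R | (R -> U)) & P): α-rule — add (R | (R -> U)), P.
~(P | (U <-> U)): α-rule — add ~P, ~(U <-> U).
× closes — contains both P and ~P.
All 1 branch closes.
Every branch closed, so the premises entail the conclusion.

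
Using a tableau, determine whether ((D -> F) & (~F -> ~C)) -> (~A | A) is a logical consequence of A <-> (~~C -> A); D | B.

Yes

Initial set: {(A <-> (~~C -> A)); (D | B); ~(((D -> F) & (~F -> ~C)) -> (~A | A))}.
~(((D -> F) & (~F -> ~C)) -> (~A | A)): α-rule — add ((D -> F) & (~F -> ~C)), ~(~A | A).
((D -> F) & (~F -> ~C)): α-rule — add (D -> F), (~F -> ~C).
~(~A | A): α-rule — add ~~A, ~A.
× closes — contains both A and ~A.
All 1 branch closes.
Every branch closed, so the premises entail the conclusion.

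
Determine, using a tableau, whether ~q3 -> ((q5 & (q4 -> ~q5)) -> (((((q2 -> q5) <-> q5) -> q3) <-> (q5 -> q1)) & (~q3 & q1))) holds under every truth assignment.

Not valid

Assume the negation and expand:
Initial set: {~(~q3 -> ((q5 & (q4 -> ~q5)) -> (((((q2 -> q5) <-> q5) -> q3) <-> (q5 -> q1)) & (~q3 & q1))))}.
~(~q3 -> ((q5 & (q4 -> ~q5)) -> (((((q2 -> q5) <-> q5) -> q3) <-> (q5 -> q1)) & (~q3 & q1)))): α-rule — add ~q3, ~((q5 & (q4 -> ~q5)) -> (((((q2 -> q5) <-> q5) -> q3) <-> (q5 -> q1)) & (~q3 & q1))).
~((q5 & (q4 -> ~q5)) -> (((((q2 -> q5) <-> q5) -> q3) <-> (q5 -> q1)) & (~q3 & q1))): α-rule — add (q5 & (q4 -> ~q5)), ~(((((q2 -> q5) <-> q5) -> q3) <-> (q5 -> q1)) & (~q3 & q1)).
(q5 & (q4 -> ~q5)): α-rule — add q5, (q4 -> ~q5).
~(((((q2 -> q5) <-> q5) -> q3) <-> (q5 -> q1)) & (~q3 & q1)): β-rule — branch into ~((((q2 -> q5) <-> q5) -> q3) <-> (q5 -> q1))  //  ~(~q3 & q1).
  branch 1 (add ~((((q2 -> q5) <-> q5) -> q3) <-> (q5 -> q1))):
    (q4 -> ~q5): β-rule — branch into ~q4  //  ~q5.
      branch 1.1 (add ~q4):
        ~((((q2 -> q5) <-> q5) -> q3) <-> (q5 -> q1)): β-rule — branch into (((q2 -> q5) <-> q5) -> q3), ~(q5 -> q1)  //  ~(((q2 -> q5) <-> q5) -> q3), (q5 -> q1).
          branch 1.1.1 (add (((q2 -> q5) <-> q5) -> q3), ~(q5 -> q1)):
            ~(q5 -> q1): α-rule — add q5, ~q1.
            (((q2 -> q5) <-> q5) -> q3): β-rule — branch into ~((q2 -> q5) <-> q5)  //  q3.
              branch 1.1.1.1 (add ~((q2 -> q5) <-> q5)):
                ~((q2 -> q5) <-> q5): β-rule — branch into (q2 -> q5), ~q5  //  ~(q2 -> q5), q5.
                  branch 1.1.1.1.1 (add (q2 -> q5), ~q5):
                    × closes — contains both q5 and ~q5.
                  branch 1.1.1.1.2 (add ~(q2 -> q5), q5):
                    ~(q2 -> q5): α-rule — add q2, ~q5.
                    × closes — contains both q5 and ~q5.
              branch 1.1.1.2 (add q3):
                × closes — contains both q3 and ~q3.
          branch 1.1.2 (add ~(((q2 -> q5) <-> q5) -> q3), (q5 -> q1)):
            ~(((q2 -> q5) <-> q5) -> q3): α-rule — add ((q2 -> q5) <-> q5), ~q3.
            (q5 -> q1): β-rule — branch into ~q5  //  q1.
              branch 1.1.2.1 (add ~q5):
                × closes — contains both q5 and ~q5.
              branch 1.1.2.2 (add q1):
                ((q2 -> q5) <-> q5): β-rule — branch into (q2 -> q5), q5  //  ~(q2 -> q5), ~q5.
                  branch 1.1.2.2.1 (add (q2 -> q5), q5):
                    (q2 -> q5): β-rule — branch into ~q2  //  q5.
                      branch 1.1.2.2.1.1 (add ~q2):
                        ○ open, literals {q1=true, q2=false, q3=false, q4=false, q5=true}.
                      branch 1.1.2.2.1.2 (add q5):
                        ○ open, literals {q1=true, q3=false, q4=false, q5=true}.
                  branch 1.1.2.2.2 (add ~(q2 -> q5), ~q5):
                    × closes — contains both q5 and ~q5.
      branch 1.2 (add ~q5):
        × closes — contains both q5 and ~q5.
  branch 2 (add ~(~q3 & q1)):
    (q4 -> ~q5): β-rule — branch into ~q4  //  ~q5.
      branch 2.1 (add ~q4):
        ~(~q3 & q1): β-rule — branch into ~~q3  //  ~q1.
          branch 2.1.1 (add ~~q3):
            × closes — contains both q3 and ~q3.
          branch 2.1.2 (add ~q1):
            ○ open, literals {q1=false, q3=false, q4=false, q5=true}.
      branch 2.2 (add ~q5):
        × closes — contains both q5 and ~q5.
8 branches closed, 3 open.
An open branch gives a countermodel: q1=true, q2=false, q3=false, q4=false, q5=true (unmentioned atoms arbitrary); under it the original formula is false.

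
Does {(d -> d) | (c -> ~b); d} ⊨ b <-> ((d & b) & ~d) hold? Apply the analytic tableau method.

Initial set: {((d -> d) | (c -> ~b)); d; ~(b <-> ((d & b) & ~d))}.
((d -> d) | (c -> ~b)): β-rule — branch into (d -> d)  //  (c -> ~b).
  branch 1 (add (d -> d)):
    ~(b <-> ((d & b) & ~d)): β-rule — branch into b, ~((d & b) & ~d)  //  ~b, ((d & b) & ~d).
      branch 1.1 (add b, ~((d & b) & ~d)):
        (d -> d): β-rule — branch into ~d  //  d.
          branch 1.1.1 (add ~d):
            × closes — contains both d and ~d.
          branch 1.1.2 (add d):
            ~((d & b) & ~d): β-rule — branch into ~(d & b)  //  ~~d.
              branch 1.1.2.1 (add ~(d & b)):
                ~(d & b): β-rule — branch into ~d  //  ~b.
                  branch 1.1.2.1.1 (add ~d):
                    × closes — contains both d and ~d.
                  branch 1.1.2.1.2 (add ~b):
                    × closes — contains both b and ~b.
              branch 1.1.2.2 (add ~~d):
                ○ open, literals {b=true, d=true}.
      branch 1.2 (add ~b, ((d & b) & ~d)):
        ((d & b) & ~d): α-rule — add (d & b), ~d.
        × closes — contains both d and ~d.
  branch 2 (add (c -> ~b)):
    ~(b <-> ((d & b) & ~d)): β-rule — branch into b, ~((d & b) & ~d)  //  ~b, ((d & b) & ~d).
      branch 2.1 (add b, ~((d & b) & ~d)):
        (c -> ~b): β-rule — branch into ~c  //  ~b.
          branch 2.1.1 (add ~c):
            ~((d & b) & ~d): β-rule — branch into ~(d & b)  //  ~~d.
              branch 2.1.1.1 (add ~(d & b)):
                ~(d & b): β-rule — branch into ~d  //  ~b.
                  branch 2.1.1.1.1 (add ~d):
                    × closes — contains both d and ~d.
                  branch 2.1.1.1.2 (add ~b):
                    × closes — contains both b and ~b.
              branch 2.1.1.2 (add ~~d):
                ○ open, literals {b=true, c=false, d=true}.
          branch 2.1.2 (add ~b):
            × closes — contains both b and ~b.
      branch 2.2 (add ~b, ((d & b) & ~d)):
        ((d & b) & ~d): α-rule — add (d & b), ~d.
        × closes — contains both d and ~d.
8 branches closed, 2 open.
An open branch gives a countermodel: b=true, d=true (unmentioned atoms arbitrary); the premises hold there but the conclusion fails.

No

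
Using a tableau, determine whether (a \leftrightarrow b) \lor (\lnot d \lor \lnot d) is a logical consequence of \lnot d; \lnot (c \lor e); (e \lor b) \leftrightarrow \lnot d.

Initial set: {T \lnot d; T \lnot (c \lor e); T ((e \lor b) \leftrightarrow \lnot d); F ((a \leftrightarrow b) \lor (\lnot d \lor \lnot d))}.
T \lnot (c \lor e): α-rule — add F c, F e.
F ((a \leftrightarrow b) \lor (\lnot d \lor \lnot d)): α-rule — add F (a \leftrightarrow b), F (\lnot d \lor \lnot d).
F (\lnot d \lor \lnot d): α-rule — add F \lnot d, F \lnot d.
× closes — contains both d and \lnot d.
All 1 branch closes.
Every branch closed, so the premises entail the conclusion.

Yes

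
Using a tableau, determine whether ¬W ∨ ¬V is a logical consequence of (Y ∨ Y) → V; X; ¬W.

Initial set: {T ((Y ∨ Y) → V); T X; T ¬W; F (¬W ∨ ¬V)}.
F (¬W ∨ ¬V): α-rule — add F ¬W, F ¬V.
× closes — contains both W and ¬W.
All 1 branch closes.
Every branch closed, so the premises entail the conclusion.

Yes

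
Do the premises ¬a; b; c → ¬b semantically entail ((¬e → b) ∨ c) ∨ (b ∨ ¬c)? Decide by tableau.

Yes

Initial set: {¬a; b; (c → ¬b); ¬(((¬e → b) ∨ c) ∨ (b ∨ ¬c))}.
¬(((¬e → b) ∨ c) ∨ (b ∨ ¬c)): α-rule — add ¬((¬e → b) ∨ c), ¬(b ∨ ¬c).
¬((¬e → b) ∨ c): α-rule — add ¬(¬e → b), ¬c.
¬(b ∨ ¬c): α-rule — add ¬b, ¬¬c.
× closes — contains both b and ¬b.
All 1 branch closes.
Every branch closed, so the premises entail the conclusion.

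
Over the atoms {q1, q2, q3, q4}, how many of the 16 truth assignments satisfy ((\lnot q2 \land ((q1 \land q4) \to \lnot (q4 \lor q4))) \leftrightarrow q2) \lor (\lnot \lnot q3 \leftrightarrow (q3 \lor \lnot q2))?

Initial set: {T (((\lnot q2 \land ((q1 \land q4) \to \lnot (q4 \lor q4))) \leftrightarrow q2) \lor (\lnot \lnot q3 \leftrightarrow (q3 \lor \lnot q2)))}.
T (((\lnot q2 \land ((q1 \land q4) \to \lnot (q4 \lor q4))) \leftrightarrow q2) \lor (\lnot \lnot q3 \leftrightarrow (q3 \lor \lnot q2))): β-rule — branch into T ((\lnot q2 \land ((q1 \land q4) \to \lnot (q4 \lor q4))) \leftrightarrow q2)  //  T (\lnot \lnot q3 \leftrightarrow (q3 \lor \lnot q2)).
  branch 1 (add T ((\lnot q2 \land ((q1 \land q4) \to \lnot (q4 \lor q4))) \leftrightarrow q2)):
    T ((\lnot q2 \land ((q1 \land q4) \to \lnot (q4 \lor q4))) \leftrightarrow q2): β-rule — branch into T (\lnot q2 \land ((q1 \land q4) \to \lnot (q4 \lor q4))), T q2  //  F (\lnot q2 \land ((q1 \land q4) \to \lnot (q4 \lor q4))), F q2.
      branch 1.1 (add T (\lnot q2 \land ((q1 \land q4) \to \lnot (q4 \lor q4))), T q2):
        T (\lnot q2 \land ((q1 \land q4) \to \lnot (q4 \lor q4))): α-rule — add T \lnot q2, T ((q1 \land q4) \to \lnot (q4 \lor q4)).
        × closes — contains both q2 and \lnot q2.
      branch 1.2 (add F (\lnot q2 \land ((q1 \land q4) \to \lnot (q4 \lor q4))), F q2):
        F (\lnot q2 \land ((q1 \land q4) \to \lnot (q4 \lor q4))): β-rule — branch into F \lnot q2  //  F ((q1 \land q4) \to \lnot (q4 \lor q4)).
          branch 1.2.1 (add F \lnot q2):
            × closes — contains both q2 and \lnot q2.
          branch 1.2.2 (add F ((q1 \land q4) \to \lnot (q4 \lor q4))):
            F ((q1 \land q4) \to \lnot (q4 \lor q4)): α-rule — add T (q1 \land q4), F \lnot (q4 \lor q4).
            T (q1 \land q4): α-rule — add T q1, T q4.
            F \lnot (q4 \lor q4): β-rule — branch into T q4  //  T q4.
              branch 1.2.2.1 (add T q4):
                ○ open, literals {q1=T, q2=F, q4=T}.
              branch 1.2.2.2 (add T q4):
                ○ open, literals {q1=T, q2=F, q4=T}.
  branch 2 (add T (\lnot \lnot q3 \leftrightarrow (q3 \lor \lnot q2))):
    T (\lnot \lnot q3 \leftrightarrow (q3 \lor \lnot q2)): β-rule — branch into T \lnot \lnot q3, T (q3 \lor \lnot q2)  //  F \lnot \lnot q3, F (q3 \lor \lnot q2).
      branch 2.1 (add T \lnot \lnot q3, T (q3 \lor \lnot q2)):
        T \lnot \lnot q3: drop double negation, giving T q3.
        T (q3 \lor \lnot q2): β-rule — branch into T q3  //  T \lnot q2.
          branch 2.1.1 (add T q3):
            ○ open, literals {q3=T}.
          branch 2.1.2 (add T \lnot q2):
            ○ open, literals {q2=F, q3=T}.
      branch 2.2 (add F \lnot \lnot q3, F (q3 \lor \lnot q2)):
        F \lnot \lnot q3: drop double negation, giving F q3.
        F (q3 \lor \lnot q2): α-rule — add F q3, F \lnot q2.
        ○ open, literals {q2=T, q3=F}.
2 branches closed, 5 open.
Each open branch fixes some atoms; the unmentioned ones are free. Counting distinct full assignments: branch {q1=T, q2=F, q4=T} (q3) contributes 2 new; branch {q1=T, q2=F, q4=T} (q3) contributes 0 new; branch {q3=T} (q1, q2, q4) contributes 7 new; branch {q2=F, q3=T} (q1, q4) contributes 0 new; branch {q2=T, q3=F} (q1, q4) contributes 4 new. Total: 13.

13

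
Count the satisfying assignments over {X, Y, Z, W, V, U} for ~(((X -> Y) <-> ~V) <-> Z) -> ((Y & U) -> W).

Initial set: {(~(((X -> Y) <-> ~V) <-> Z) -> ((Y & U) -> W))}.
(~(((X -> Y) <-> ~V) <-> Z) -> ((Y & U) -> W)): β-rule — branch into ~~(((X -> Y) <-> ~V) <-> Z)  //  ((Y & U) -> W).
  branch 1 (add ~~(((X -> Y) <-> ~V) <-> Z)):
    ~~(((X -> Y) <-> ~V) <-> Z): β-rule — branch into ((X -> Y) <-> ~V), Z  //  ~((X -> Y) <-> ~V), ~Z.
      branch 1.1 (add ((X -> Y) <-> ~V), Z):
        ((X -> Y) <-> ~V): β-rule — branch into (X -> Y), ~V  //  ~(X -> Y), ~~V.
          branch 1.1.1 (add (X -> Y), ~V):
            (X -> Y): β-rule — branch into ~X  //  Y.
              branch 1.1.1.1 (add ~X):
                ○ open, literals {V=F, X=F, Z=T}.
              branch 1.1.1.2 (add Y):
                ○ open, literals {V=F, Y=T, Z=T}.
          branch 1.1.2 (add ~(X -> Y), ~~V):
            ~(X -> Y): α-rule — add X, ~Y.
            ○ open, literals {V=T, X=T, Y=F, Z=T}.
      branch 1.2 (add ~((X -> Y) <-> ~V), ~Z):
        ~((X -> Y) <-> ~V): β-rule — branch into (X -> Y), ~~V  //  ~(X -> Y), ~V.
          branch 1.2.1 (add (X -> Y), ~~V):
            (X -> Y): β-rule — branch into ~X  //  Y.
              branch 1.2.1.1 (add ~X):
                ○ open, literals {V=T, X=F, Z=F}.
              branch 1.2.1.2 (add Y):
                ○ open, literals {V=T, Y=T, Z=F}.
          branch 1.2.2 (add ~(X -> Y), ~V):
            ~(X -> Y): α-rule — add X, ~Y.
            ○ open, literals {V=F, X=T, Y=F, Z=F}.
  branch 2 (add ((Y & U) -> W)):
    ((Y & U) -> W): β-rule — branch into ~(Y & U)  //  W.
      branch 2.1 (add ~(Y & U)):
        ~(Y & U): β-rule — branch into ~Y  //  ~U.
          branch 2.1.1 (add ~Y):
            ○ open, literals {Y=F}.
          branch 2.1.2 (add ~U):
            ○ open, literals {U=F}.
      branch 2.2 (add W):
        ○ open, literals {W=T}.
0 branches closed, 9 open.
Each open branch fixes some atoms; the unmentioned ones are free. Counting distinct full assignments: branch {V=F, X=F, Z=T} (Y, W, U) contributes 8 new; branch {V=F, Y=T, Z=T} (X, W, U) contributes 4 new; branch {V=T, X=T, Y=F, Z=T} (W, U) contributes 4 new; branch {V=T, X=F, Z=F} (Y, W, U) contributes 8 new; branch {V=T, Y=T, Z=F} (X, W, U) contributes 4 new; branch {V=F, X=T, Y=F, Z=F} (W, U) contributes 4 new; branch {Y=F} (X, Z, W, V, U) contributes 16 new; branch {U=F} (X, Y, Z, W, V) contributes 8 new; branch {W=T} (X, Y, Z, V, U) contributes 4 new. Total: 60.

60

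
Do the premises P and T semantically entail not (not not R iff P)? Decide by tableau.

Initial set: {(P and T); not not (not not R iff P)}.
(P and T): α-rule — add P, T.
not not (not not R iff P): β-rule — branch into not not R, P  //  not not not R, not P.
  branch 1 (add not not R, P):
    not not R: drop double negation, giving R.
    ○ open, literals {P=T, R=T, T=T}.
  branch 2 (add not not not R, not P):
    × closes — contains both P and not P.
1 branch closed, 1 open.
An open branch gives a countermodel: P=T, R=T, T=T (unmentioned atoms arbitrary); the premises hold there but the conclusion fails.

No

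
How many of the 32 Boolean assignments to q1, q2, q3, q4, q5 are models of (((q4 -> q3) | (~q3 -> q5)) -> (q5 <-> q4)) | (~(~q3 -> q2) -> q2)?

30

Initial set: {T ((((q4 -> q3) | (~q3 -> q5)) -> (q5 <-> q4)) | (~(~q3 -> q2) -> q2))}.
T ((((q4 -> q3) | (~q3 -> q5)) -> (q5 <-> q4)) | (~(~q3 -> q2) -> q2)): β-rule — branch into T (((q4 -> q3) | (~q3 -> q5)) -> (q5 <-> q4))  //  T (~(~q3 -> q2) -> q2).
  branch 1 (add T (((q4 -> q3) | (~q3 -> q5)) -> (q5 <-> q4))):
    T (((q4 -> q3) | (~q3 -> q5)) -> (q5 <-> q4)): β-rule — branch into F ((q4 -> q3) | (~q3 -> q5))  //  T (q5 <-> q4).
      branch 1.1 (add F ((q4 -> q3) | (~q3 -> q5))):
        F ((q4 -> q3) | (~q3 -> q5)): α-rule — add F (q4 -> q3), F (~q3 -> q5).
        F (q4 -> q3): α-rule — add T q4, F q3.
        F (~q3 -> q5): α-rule — add T ~q3, F q5.
        ○ open, literals {q3=F, q4=T, q5=F}.
      branch 1.2 (add T (q5 <-> q4)):
        T (q5 <-> q4): β-rule — branch into T q5, T q4  //  F q5, F q4.
          branch 1.2.1 (add T q5, T q4):
            ○ open, literals {q4=T, q5=T}.
          branch 1.2.2 (add F q5, F q4):
            ○ open, literals {q4=F, q5=F}.
  branch 2 (add T (~(~q3 -> q2) -> q2)):
    T (~(~q3 -> q2) -> q2): β-rule — branch into F ~(~q3 -> q2)  //  T q2.
      branch 2.1 (add F ~(~q3 -> q2)):
        F ~(~q3 -> q2): β-rule — branch into F ~q3  //  T q2.
          branch 2.1.1 (add F ~q3):
            ○ open, literals {q3=T}.
          branch 2.1.2 (add T q2):
            ○ open, literals {q2=T}.
      branch 2.2 (add T q2):
        ○ open, literals {q2=T}.
0 branches closed, 6 open.
Each open branch fixes some atoms; the unmentioned ones are free. Counting distinct full assignments: branch {q3=F, q4=T, q5=F} (q1, q2) contributes 4 new; branch {q4=T, q5=T} (q1, q2, q3) contributes 8 new; branch {q4=F, q5=F} (q1, q2, q3) contributes 8 new; branch {q3=T} (q1, q2, q4, q5) contributes 8 new; branch {q2=T} (q1, q3, q4, q5) contributes 2 new; branch {q2=T} (q1, q3, q4, q5) contributes 0 new. Total: 30.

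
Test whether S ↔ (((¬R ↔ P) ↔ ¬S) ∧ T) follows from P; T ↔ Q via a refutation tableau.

Initial set: {P; (T ↔ Q); ¬(S ↔ (((¬R ↔ P) ↔ ¬S) ∧ T))}.
(T ↔ Q): β-rule — branch into T, Q  //  ¬T, ¬Q.
  branch 1 (add T, Q):
    ¬(S ↔ (((¬R ↔ P) ↔ ¬S) ∧ T)): β-rule — branch into S, ¬(((¬R ↔ P) ↔ ¬S) ∧ T)  //  ¬S, (((¬R ↔ P) ↔ ¬S) ∧ T).
      branch 1.1 (add S, ¬(((¬R ↔ P) ↔ ¬S) ∧ T)):
        ¬(((¬R ↔ P) ↔ ¬S) ∧ T): β-rule — branch into ¬((¬R ↔ P) ↔ ¬S)  //  ¬T.
          branch 1.1.1 (add ¬((¬R ↔ P) ↔ ¬S)):
            ¬((¬R ↔ P) ↔ ¬S): β-rule — branch into (¬R ↔ P), ¬¬S  //  ¬(¬R ↔ P), ¬S.
              branch 1.1.1.1 (add (¬R ↔ P), ¬¬S):
                (¬R ↔ P): β-rule — branch into ¬R, P  //  ¬¬R, ¬P.
                  branch 1.1.1.1.1 (add ¬R, P):
                    ○ open, literals {P=1, Q=1, R=0, S=1, T=1}.
                  branch 1.1.1.1.2 (add ¬¬R, ¬P):
                    × closes — contains both P and ¬P.
              branch 1.1.1.2 (add ¬(¬R ↔ P), ¬S):
                × closes — contains both S and ¬S.
          branch 1.1.2 (add ¬T):
            × closes — contains both T and ¬T.
      branch 1.2 (add ¬S, (((¬R ↔ P) ↔ ¬S) ∧ T)):
        (((¬R ↔ P) ↔ ¬S) ∧ T): α-rule — add ((¬R ↔ P) ↔ ¬S), T.
        ((¬R ↔ P) ↔ ¬S): β-rule — branch into (¬R ↔ P), ¬S  //  ¬(¬R ↔ P), ¬¬S.
          branch 1.2.1 (add (¬R ↔ P), ¬S):
            (¬R ↔ P): β-rule — branch into ¬R, P  //  ¬¬R, ¬P.
              branch 1.2.1.1 (add ¬R, P):
                ○ open, literals {P=1, Q=1, R=0, S=0, T=1}.
              branch 1.2.1.2 (add ¬¬R, ¬P):
                × closes — contains both P and ¬P.
          branch 1.2.2 (add ¬(¬R ↔ P), ¬¬S):
            × closes — contains both S and ¬S.
  branch 2 (add ¬T, ¬Q):
    ¬(S ↔ (((¬R ↔ P) ↔ ¬S) ∧ T)): β-rule — branch into S, ¬(((¬R ↔ P) ↔ ¬S) ∧ T)  //  ¬S, (((¬R ↔ P) ↔ ¬S) ∧ T).
      branch 2.1 (add S, ¬(((¬R ↔ P) ↔ ¬S) ∧ T)):
        ¬(((¬R ↔ P) ↔ ¬S) ∧ T): β-rule — branch into ¬((¬R ↔ P) ↔ ¬S)  //  ¬T.
          branch 2.1.1 (add ¬((¬R ↔ P) ↔ ¬S)):
            ¬((¬R ↔ P) ↔ ¬S): β-rule — branch into (¬R ↔ P), ¬¬S  //  ¬(¬R ↔ P), ¬S.
              branch 2.1.1.1 (add (¬R ↔ P), ¬¬S):
                (¬R ↔ P): β-rule — branch into ¬R, P  //  ¬¬R, ¬P.
                  branch 2.1.1.1.1 (add ¬R, P):
                    ○ open, literals {P=1, Q=0, R=0, S=1, T=0}.
                  branch 2.1.1.1.2 (add ¬¬R, ¬P):
                    × closes — contains both P and ¬P.
              branch 2.1.1.2 (add ¬(¬R ↔ P), ¬S):
                × closes — contains both S and ¬S.
          branch 2.1.2 (add ¬T):
            ○ open, literals {P=1, Q=0, S=1, T=0}.
      branch 2.2 (add ¬S, (((¬R ↔ P) ↔ ¬S) ∧ T)):
        (((¬R ↔ P) ↔ ¬S) ∧ T): α-rule — add ((¬R ↔ P) ↔ ¬S), T.
        × closes — contains both T and ¬T.
8 branches closed, 4 open.
An open branch gives a countermodel: P=1, Q=1, R=0, S=1, T=1 (unmentioned atoms arbitrary); the premises hold there but the conclusion fails.

No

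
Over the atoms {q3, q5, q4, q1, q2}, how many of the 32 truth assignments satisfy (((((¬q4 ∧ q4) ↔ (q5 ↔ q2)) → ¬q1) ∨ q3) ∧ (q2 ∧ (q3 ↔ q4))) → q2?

32

Initial set: {((((((¬q4 ∧ q4) ↔ (q5 ↔ q2)) → ¬q1) ∨ q3) ∧ (q2 ∧ (q3 ↔ q4))) → q2)}.
((((((¬q4 ∧ q4) ↔ (q5 ↔ q2)) → ¬q1) ∨ q3) ∧ (q2 ∧ (q3 ↔ q4))) → q2): β-rule — branch into ¬(((((¬q4 ∧ q4) ↔ (q5 ↔ q2)) → ¬q1) ∨ q3) ∧ (q2 ∧ (q3 ↔ q4)))  //  q2.
  branch 1 (add ¬(((((¬q4 ∧ q4) ↔ (q5 ↔ q2)) → ¬q1) ∨ q3) ∧ (q2 ∧ (q3 ↔ q4)))):
    ¬(((((¬q4 ∧ q4) ↔ (q5 ↔ q2)) → ¬q1) ∨ q3) ∧ (q2 ∧ (q3 ↔ q4))): β-rule — branch into ¬((((¬q4 ∧ q4) ↔ (q5 ↔ q2)) → ¬q1) ∨ q3)  //  ¬(q2 ∧ (q3 ↔ q4)).
      branch 1.1 (add ¬((((¬q4 ∧ q4) ↔ (q5 ↔ q2)) → ¬q1) ∨ q3)):
        ¬((((¬q4 ∧ q4) ↔ (q5 ↔ q2)) → ¬q1) ∨ q3): α-rule — add ¬(((¬q4 ∧ q4) ↔ (q5 ↔ q2)) → ¬q1), ¬q3.
        ¬(((¬q4 ∧ q4) ↔ (q5 ↔ q2)) → ¬q1): α-rule — add ((¬q4 ∧ q4) ↔ (q5 ↔ q2)), ¬¬q1.
        ((¬q4 ∧ q4) ↔ (q5 ↔ q2)): β-rule — branch into (¬q4 ∧ q4), (q5 ↔ q2)  //  ¬(¬q4 ∧ q4), ¬(q5 ↔ q2).
          branch 1.1.1 (add (¬q4 ∧ q4), (q5 ↔ q2)):
            (¬q4 ∧ q4): α-rule — add ¬q4, q4.
            × closes — contains both q4 and ¬q4.
          branch 1.1.2 (add ¬(¬q4 ∧ q4), ¬(q5 ↔ q2)):
            ¬(¬q4 ∧ q4): β-rule — branch into ¬¬q4  //  ¬q4.
              branch 1.1.2.1 (add ¬¬q4):
                ¬(q5 ↔ q2): β-rule — branch into q5, ¬q2  //  ¬q5, q2.
                  branch 1.1.2.1.1 (add q5, ¬q2):
                    ○ open, literals {q1=1, q2=0, q3=0, q4=1, q5=1}.
                  branch 1.1.2.1.2 (add ¬q5, q2):
                    ○ open, literals {q1=1, q2=1, q3=0, q4=1, q5=0}.
              branch 1.1.2.2 (add ¬q4):
                ¬(q5 ↔ q2): β-rule — branch into q5, ¬q2  //  ¬q5, q2.
                  branch 1.1.2.2.1 (add q5, ¬q2):
                    ○ open, literals {q1=1, q2=0, q3=0, q4=0, q5=1}.
                  branch 1.1.2.2.2 (add ¬q5, q2):
                    ○ open, literals {q1=1, q2=1, q3=0, q4=0, q5=0}.
      branch 1.2 (add ¬(q2 ∧ (q3 ↔ q4))):
        ¬(q2 ∧ (q3 ↔ q4)): β-rule — branch into ¬q2  //  ¬(q3 ↔ q4).
          branch 1.2.1 (add ¬q2):
            ○ open, literals {q2=0}.
          branch 1.2.2 (add ¬(q3 ↔ q4)):
            ¬(q3 ↔ q4): β-rule — branch into q3, ¬q4  //  ¬q3, q4.
              branch 1.2.2.1 (add q3, ¬q4):
                ○ open, literals {q3=1, q4=0}.
              branch 1.2.2.2 (add ¬q3, q4):
                ○ open, literals {q3=0, q4=1}.
  branch 2 (add q2):
    ○ open, literals {q2=1}.
1 branch closed, 8 open.
Each open branch fixes some atoms; the unmentioned ones are free. Counting distinct full assignments: branch {q1=1, q2=0, q3=0, q4=1, q5=1} (none free) contributes 1 new; branch {q1=1, q2=1, q3=0, q4=1, q5=0} (none free) contributes 1 new; branch {q1=1, q2=0, q3=0, q4=0, q5=1} (none free) contributes 1 new; branch {q1=1, q2=1, q3=0, q4=0, q5=0} (none free) contributes 1 new; branch {q2=0} (q3, q5, q4, q1) contributes 14 new; branch {q3=1, q4=0} (q5, q1, q2) contributes 4 new; branch {q3=0, q4=1} (q5, q1, q2) contributes 3 new; branch {q2=1} (q3, q5, q4, q1) contributes 7 new. Total: 32.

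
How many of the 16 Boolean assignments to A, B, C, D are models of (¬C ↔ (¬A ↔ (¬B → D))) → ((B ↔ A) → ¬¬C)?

Initial set: {((¬C ↔ (¬A ↔ (¬B → D))) → ((B ↔ A) → ¬¬C))}.
((¬C ↔ (¬A ↔ (¬B → D))) → ((B ↔ A) → ¬¬C)): β-rule — branch into ¬(¬C ↔ (¬A ↔ (¬B → D)))  //  ((B ↔ A) → ¬¬C).
  branch 1 (add ¬(¬C ↔ (¬A ↔ (¬B → D)))):
    ¬(¬C ↔ (¬A ↔ (¬B → D))): β-rule — branch into ¬C, ¬(¬A ↔ (¬B → D))  //  ¬¬C, (¬A ↔ (¬B → D)).
      branch 1.1 (add ¬C, ¬(¬A ↔ (¬B → D))):
        ¬(¬A ↔ (¬B → D)): β-rule — branch into ¬A, ¬(¬B → D)  //  ¬¬A, (¬B → D).
          branch 1.1.1 (add ¬A, ¬(¬B → D)):
            ¬(¬B → D): α-rule — add ¬B, ¬D.
            ○ open, literals {A=0, B=0, C=0, D=0}.
          branch 1.1.2 (add ¬¬A, (¬B → D)):
            (¬B → D): β-rule — branch into ¬¬B  //  D.
              branch 1.1.2.1 (add ¬¬B):
                ○ open, literals {A=1, B=1, C=0}.
              branch 1.1.2.2 (add D):
                ○ open, literals {A=1, C=0, D=1}.
      branch 1.2 (add ¬¬C, (¬A ↔ (¬B → D))):
        (¬A ↔ (¬B → D)): β-rule — branch into ¬A, (¬B → D)  //  ¬¬A, ¬(¬B → D).
          branch 1.2.1 (add ¬A, (¬B → D)):
            (¬B → D): β-rule — branch into ¬¬B  //  D.
              branch 1.2.1.1 (add ¬¬B):
                ○ open, literals {A=0, B=1, C=1}.
              branch 1.2.1.2 (add D):
                ○ open, literals {A=0, C=1, D=1}.
          branch 1.2.2 (add ¬¬A, ¬(¬B → D)):
            ¬(¬B → D): α-rule — add ¬B, ¬D.
            ○ open, literals {A=1, B=0, C=1, D=0}.
  branch 2 (add ((B ↔ A) → ¬¬C)):
    ((B ↔ A) → ¬¬C): β-rule — branch into ¬(B ↔ A)  //  ¬¬C.
      branch 2.1 (add ¬(B ↔ A)):
        ¬(B ↔ A): β-rule — branch into B, ¬A  //  ¬B, A.
          branch 2.1.1 (add B, ¬A):
            ○ open, literals {A=0, B=1}.
          branch 2.1.2 (add ¬B, A):
            ○ open, literals {A=1, B=0}.
      branch 2.2 (add ¬¬C):
        ¬¬C: drop double negation, giving C.
        ○ open, literals {C=1}.
0 branches closed, 9 open.
Each open branch fixes some atoms; the unmentioned ones are free. Counting distinct full assignments: branch {A=0, B=0, C=0, D=0} (none free) contributes 1 new; branch {A=1, B=1, C=0} (D) contributes 2 new; branch {A=1, C=0, D=1} (B) contributes 1 new; branch {A=0, B=1, C=1} (D) contributes 2 new; branch {A=0, C=1, D=1} (B) contributes 1 new; branch {A=1, B=0, C=1, D=0} (none free) contributes 1 new; branch {A=0, B=1} (C, D) contributes 2 new; branch {A=1, B=0} (C, D) contributes 2 new; branch {C=1} (A, B, D) contributes 3 new. Total: 15.

15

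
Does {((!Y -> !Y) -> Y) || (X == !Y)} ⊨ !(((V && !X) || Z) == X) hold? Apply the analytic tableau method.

Initial set: {T (((!Y -> !Y) -> Y) || (X == !Y)); F !(((V && !X) || Z) == X)}.
T (((!Y -> !Y) -> Y) || (X == !Y)): β-rule — branch into T ((!Y -> !Y) -> Y)  //  T (X == !Y).
  branch 1 (add T ((!Y -> !Y) -> Y)):
    F !(((V && !X) || Z) == X): β-rule — branch into T ((V && !X) || Z), T X  //  F ((V && !X) || Z), F X.
      branch 1.1 (add T ((V && !X) || Z), T X):
        T ((!Y -> !Y) -> Y): β-rule — branch into F (!Y -> !Y)  //  T Y.
          branch 1.1.1 (add F (!Y -> !Y)):
            F (!Y -> !Y): α-rule — add T !Y, F !Y.
            × closes — contains both Y and !Y.
          branch 1.1.2 (add T Y):
            T ((V && !X) || Z): β-rule — branch into T (V && !X)  //  T Z.
              branch 1.1.2.1 (add T (V && !X)):
                T (V && !X): α-rule — add T V, T !X.
                × closes — contains both X and !X.
              branch 1.1.2.2 (add T Z):
                ○ open, literals {X=T, Y=T, Z=T}.
      branch 1.2 (add F ((V && !X) || Z), F X):
        F ((V && !X) || Z): α-rule — add F (V && !X), F Z.
        T ((!Y -> !Y) -> Y): β-rule — branch into F (!Y -> !Y)  //  T Y.
          branch 1.2.1 (add F (!Y -> !Y)):
            F (!Y -> !Y): α-rule — add T !Y, F !Y.
            × closes — contains both Y and !Y.
          branch 1.2.2 (add T Y):
            F (V && !X): β-rule — branch into F V  //  F !X.
              branch 1.2.2.1 (add F V):
                ○ open, literals {V=F, X=F, Y=T, Z=F}.
              branch 1.2.2.2 (add F !X):
                × closes — contains both X and !X.
  branch 2 (add T (X == !Y)):
    F !(((V && !X) || Z) == X): β-rule — branch into T ((V && !X) || Z), T X  //  F ((V && !X) || Z), F X.
      branch 2.1 (add T ((V && !X) || Z), T X):
        T (X == !Y): β-rule — branch into T X, T !Y  //  F X, F !Y.
          branch 2.1.1 (add T X, T !Y):
            T ((V && !X) || Z): β-rule — branch into T (V && !X)  //  T Z.
              branch 2.1.1.1 (add T (V && !X)):
                T (V && !X): α-rule — add T V, T !X.
                × closes — contains both X and !X.
              branch 2.1.1.2 (add T Z):
                ○ open, literals {X=T, Y=F, Z=T}.
          branch 2.1.2 (add F X, F !Y):
            × closes — contains both X and !X.
      branch 2.2 (add F ((V && !X) || Z), F X):
        F ((V && !X) || Z): α-rule — add F (V && !X), F Z.
        T (X == !Y): β-rule — branch into T X, T !Y  //  F X, F !Y.
          branch 2.2.1 (add T X, T !Y):
            × closes — contains both X and !X.
          branch 2.2.2 (add F X, F !Y):
            F (V && !X): β-rule — branch into F V  //  F !X.
              branch 2.2.2.1 (add F V):
                ○ open, literals {V=F, X=F, Y=T, Z=F}.
              branch 2.2.2.2 (add F !X):
                × closes — contains both X and !X.
8 branches closed, 4 open.
An open branch gives a countermodel: X=T, Y=T, Z=T (unmentioned atoms arbitrary); the premises hold there but the conclusion fails.

No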